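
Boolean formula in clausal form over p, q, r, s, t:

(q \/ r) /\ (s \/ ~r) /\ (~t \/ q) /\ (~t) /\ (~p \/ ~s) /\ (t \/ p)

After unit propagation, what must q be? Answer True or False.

Unit clause (~t) sets t = False.
In (t \/ p), t is now false; p must hold, so p = True.
From (~s \/ ~p) and p = True: s = False.
(s \/ ~r) with s = False leaves only ~r, so r = False.
In (r \/ q), r is now false; q must hold, so q = True.

True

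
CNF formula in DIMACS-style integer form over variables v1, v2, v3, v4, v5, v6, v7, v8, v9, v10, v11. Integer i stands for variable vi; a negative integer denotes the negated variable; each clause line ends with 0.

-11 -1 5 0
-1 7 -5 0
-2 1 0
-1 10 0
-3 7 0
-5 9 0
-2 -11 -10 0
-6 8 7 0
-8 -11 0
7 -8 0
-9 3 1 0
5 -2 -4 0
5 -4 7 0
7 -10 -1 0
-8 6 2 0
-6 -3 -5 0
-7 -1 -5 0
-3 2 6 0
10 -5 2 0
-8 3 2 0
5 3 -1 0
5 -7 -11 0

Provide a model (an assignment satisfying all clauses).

v1=0, v2=0, v3=0, v4=0, v5=0, v6=0, v7=0, v8=0, v9=0, v10=1, v11=0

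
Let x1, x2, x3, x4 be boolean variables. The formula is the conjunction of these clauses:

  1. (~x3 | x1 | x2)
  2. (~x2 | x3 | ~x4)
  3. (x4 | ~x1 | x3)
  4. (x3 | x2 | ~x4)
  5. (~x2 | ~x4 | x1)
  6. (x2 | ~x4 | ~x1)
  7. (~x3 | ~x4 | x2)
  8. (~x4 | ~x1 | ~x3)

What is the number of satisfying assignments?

5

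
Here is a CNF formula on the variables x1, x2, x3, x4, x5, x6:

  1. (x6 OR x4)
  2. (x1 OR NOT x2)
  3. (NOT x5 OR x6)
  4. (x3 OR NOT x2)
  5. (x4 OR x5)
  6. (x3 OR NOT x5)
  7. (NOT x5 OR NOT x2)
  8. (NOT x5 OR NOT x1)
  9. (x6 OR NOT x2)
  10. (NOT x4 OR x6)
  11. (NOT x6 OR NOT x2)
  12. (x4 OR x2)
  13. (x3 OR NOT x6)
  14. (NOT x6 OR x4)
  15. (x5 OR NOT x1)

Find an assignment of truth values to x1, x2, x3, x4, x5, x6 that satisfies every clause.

x1=False, x2=False, x3=True, x4=True, x5=True, x6=True

Check each clause:
  1. (x6 OR x4) — x4 is true.
  2. (x1 OR NOT x2) — NOT x2 is true.
  3. (x6 OR NOT x5) — x6 is true.
  4. (NOT x2 OR x3) — x3 is true.
  5. (x5 OR x4) — x4 is true.
  6. (x3 OR NOT x5) — x3 is true.
  7. (NOT x5 OR NOT x2) — NOT x2 is true.
  8. (NOT x1 OR NOT x5) — NOT x1 is true.
  9. (x6 OR NOT x2) — x6 is true.
  10. (NOT x4 OR x6) — x6 is true.
  11. (NOT x2 OR NOT x6) — NOT x2 is true.
  12. (x2 OR x4) — x4 is true.
  13. (NOT x6 OR x3) — x3 is true.
  14. (NOT x6 OR x4) — x4 is true.
  15. (x5 OR NOT x1) — x5 is true.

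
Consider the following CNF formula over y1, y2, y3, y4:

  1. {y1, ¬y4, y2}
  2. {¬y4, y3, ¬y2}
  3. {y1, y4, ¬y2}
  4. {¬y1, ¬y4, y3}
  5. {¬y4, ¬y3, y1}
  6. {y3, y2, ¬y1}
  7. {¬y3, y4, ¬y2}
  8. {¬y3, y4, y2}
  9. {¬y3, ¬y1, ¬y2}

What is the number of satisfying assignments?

Satisfying assignments:
  y1=0 y2=0 y3=0 y4=0
  y1=1 y2=0 y3=1 y4=1
  y1=1 y2=1 y3=0 y4=0
Count: 3.

3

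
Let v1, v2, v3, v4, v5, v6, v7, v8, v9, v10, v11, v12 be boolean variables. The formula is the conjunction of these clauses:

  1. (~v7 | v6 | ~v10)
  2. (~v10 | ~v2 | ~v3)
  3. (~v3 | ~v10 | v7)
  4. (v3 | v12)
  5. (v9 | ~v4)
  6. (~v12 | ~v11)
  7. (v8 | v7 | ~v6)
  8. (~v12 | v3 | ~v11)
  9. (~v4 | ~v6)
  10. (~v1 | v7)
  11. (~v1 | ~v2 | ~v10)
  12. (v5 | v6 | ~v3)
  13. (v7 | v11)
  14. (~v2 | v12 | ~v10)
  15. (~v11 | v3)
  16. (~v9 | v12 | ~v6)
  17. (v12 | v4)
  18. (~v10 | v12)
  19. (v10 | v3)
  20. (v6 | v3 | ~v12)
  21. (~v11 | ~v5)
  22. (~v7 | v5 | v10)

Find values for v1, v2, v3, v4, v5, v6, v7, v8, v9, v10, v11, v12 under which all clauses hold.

v1=False, v2=False, v3=False, v4=False, v5=True, v6=True, v7=True, v8=False, v9=True, v10=True, v11=False, v12=True

Check each clause:
  1. (~v10 | v6 | ~v7) — v6 is true.
  2. (~v10 | ~v3 | ~v2) — ~v3 is true.
  3. (v7 | ~v3 | ~v10) — ~v3 is true.
  4. (v12 | v3) — v12 is true.
  5. (v9 | ~v4) — v9 is true.
  6. (~v12 | ~v11) — ~v11 is true.
  7. (v8 | v7 | ~v6) — v7 is true.
  8. (v3 | ~v12 | ~v11) — ~v11 is true.
  9. (~v4 | ~v6) — ~v4 is true.
  10. (v7 | ~v1) — ~v1 is true.
  11. (~v10 | ~v1 | ~v2) — ~v1 is true.
  12. (v6 | ~v3 | v5) — v5 is true.
  13. (v11 | v7) — v7 is true.
  14. (~v2 | ~v10 | v12) — v12 is true.
  15. (~v11 | v3) — ~v11 is true.
  16. (v12 | ~v6 | ~v9) — v12 is true.
  17. (v12 | v4) — v12 is true.
  18. (v12 | ~v10) — v12 is true.
  19. (v3 | v10) — v10 is true.
  20. (~v12 | v6 | v3) — v6 is true.
  21. (~v5 | ~v11) — ~v11 is true.
  22. (v5 | ~v7 | v10) — v10 is true.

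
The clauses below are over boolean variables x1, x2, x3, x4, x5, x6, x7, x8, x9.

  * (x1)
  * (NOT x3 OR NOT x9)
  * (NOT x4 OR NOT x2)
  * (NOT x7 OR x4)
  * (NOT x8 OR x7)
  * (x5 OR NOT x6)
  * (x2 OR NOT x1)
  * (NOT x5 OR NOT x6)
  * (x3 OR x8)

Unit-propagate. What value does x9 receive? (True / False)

(x1) is a unit clause: x1 = True.
(x2 OR NOT x1): since x1 = True, the clause reduces to (x2). x2 = True.
From (NOT x2 OR NOT x4) and x2 = True: x4 = False.
In (NOT x7 OR x4), x4 is now false; NOT x7 must hold, so x7 = False.
In (NOT x8 OR x7), x7 is now false; NOT x8 must hold, so x8 = False.
From (x8 OR x3) and x8 = False: x3 = True.
(NOT x9 OR NOT x3) with x3 = True leaves only NOT x9, so x9 = False.

False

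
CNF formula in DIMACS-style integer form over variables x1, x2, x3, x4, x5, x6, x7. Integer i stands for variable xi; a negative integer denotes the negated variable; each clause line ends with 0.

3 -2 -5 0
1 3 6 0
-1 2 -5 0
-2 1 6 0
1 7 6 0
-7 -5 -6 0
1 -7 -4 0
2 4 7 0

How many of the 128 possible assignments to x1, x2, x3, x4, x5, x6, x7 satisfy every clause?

Split on x1, then x2.
  x1=T, x2=T: x4 free; 11 ways for (x3,x5,x6,x7) × 2^1 = 22.
  x1=T, x2=F: x3, x6 free; 3 ways for (x4,x5,x7) × 2^2 = 12.
  x1=F, x2=T: 8 of the 32 assignments to (x3,x4,x5,x6,x7) work.
  x1=F, x2=F: 8 of the 32 assignments to (x3,x4,x5,x6,x7) work.
Total: 22 + 12 + 8 + 8 = 50.

50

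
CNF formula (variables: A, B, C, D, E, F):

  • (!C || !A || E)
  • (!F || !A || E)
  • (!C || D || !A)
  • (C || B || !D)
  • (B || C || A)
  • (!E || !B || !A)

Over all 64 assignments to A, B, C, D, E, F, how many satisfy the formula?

31

Case analysis on A and C:
  A=T, C=T: remaining (B,D,E,F) ∈ {(F,T,T,F); (F,T,T,T)} — 2.
  A=T, C=F: 5 of the 16 assignments to (B,D,E,F) work.
  A=F, C=T: B, D, E, F free → 2^4 = 16.
  A=F, C=F: forces B=T; D, E, F free → 2^3 = 8.
Total: 2 + 5 + 16 + 8 = 31.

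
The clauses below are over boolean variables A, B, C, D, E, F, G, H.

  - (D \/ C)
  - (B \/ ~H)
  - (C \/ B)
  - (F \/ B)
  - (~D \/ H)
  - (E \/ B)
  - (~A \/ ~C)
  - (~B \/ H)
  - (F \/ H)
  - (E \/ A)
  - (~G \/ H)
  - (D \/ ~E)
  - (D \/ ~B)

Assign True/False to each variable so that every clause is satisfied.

A=T, B=T, C=F, D=T, E=F, F=T, G=F, H=T

Check each clause:
  1. (D \/ C) — D is true.
  2. (~H \/ B) — B is true.
  3. (C \/ B) — B is true.
  4. (F \/ B) — B is true.
  5. (H \/ ~D) — H is true.
  6. (E \/ B) — B is true.
  7. (~A \/ ~C) — ~C is true.
  8. (H \/ ~B) — H is true.
  9. (H \/ F) — H is true.
  10. (A \/ E) — A is true.
  11. (~G \/ H) — H is true.
  12. (~E \/ D) — ~E is true.
  13. (~B \/ D) — D is true.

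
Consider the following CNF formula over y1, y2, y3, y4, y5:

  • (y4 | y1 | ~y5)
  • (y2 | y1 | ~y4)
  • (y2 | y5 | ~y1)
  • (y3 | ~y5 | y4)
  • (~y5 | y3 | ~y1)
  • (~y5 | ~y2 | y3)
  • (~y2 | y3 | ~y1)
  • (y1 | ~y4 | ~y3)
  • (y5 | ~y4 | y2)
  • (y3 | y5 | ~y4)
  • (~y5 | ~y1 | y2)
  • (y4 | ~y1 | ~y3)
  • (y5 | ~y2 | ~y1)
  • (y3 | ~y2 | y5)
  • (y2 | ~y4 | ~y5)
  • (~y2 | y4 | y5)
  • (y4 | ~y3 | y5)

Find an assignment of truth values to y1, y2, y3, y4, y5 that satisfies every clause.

y1 = 0  y2 = 0  y3 = 0  y4 = 0  y5 = 0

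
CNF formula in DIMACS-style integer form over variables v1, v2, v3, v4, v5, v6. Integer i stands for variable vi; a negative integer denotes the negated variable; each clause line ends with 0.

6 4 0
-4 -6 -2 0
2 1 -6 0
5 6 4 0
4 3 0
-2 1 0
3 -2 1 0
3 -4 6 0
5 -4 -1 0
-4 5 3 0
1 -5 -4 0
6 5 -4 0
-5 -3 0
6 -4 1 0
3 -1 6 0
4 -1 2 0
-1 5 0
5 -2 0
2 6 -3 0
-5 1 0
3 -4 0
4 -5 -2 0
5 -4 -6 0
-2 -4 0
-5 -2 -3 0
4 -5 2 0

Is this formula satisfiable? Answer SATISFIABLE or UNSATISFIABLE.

v4 = True:
  propagation gives v3=True, v5=False, v1=False, v2=False; an empty clause results — contradiction.
v4 = False:
  propagation gives v6=True, v3=True, v5=False, v1=False; an empty clause results — contradiction.
Every branch closes, so no satisfying assignment exists.

UNSATISFIABLE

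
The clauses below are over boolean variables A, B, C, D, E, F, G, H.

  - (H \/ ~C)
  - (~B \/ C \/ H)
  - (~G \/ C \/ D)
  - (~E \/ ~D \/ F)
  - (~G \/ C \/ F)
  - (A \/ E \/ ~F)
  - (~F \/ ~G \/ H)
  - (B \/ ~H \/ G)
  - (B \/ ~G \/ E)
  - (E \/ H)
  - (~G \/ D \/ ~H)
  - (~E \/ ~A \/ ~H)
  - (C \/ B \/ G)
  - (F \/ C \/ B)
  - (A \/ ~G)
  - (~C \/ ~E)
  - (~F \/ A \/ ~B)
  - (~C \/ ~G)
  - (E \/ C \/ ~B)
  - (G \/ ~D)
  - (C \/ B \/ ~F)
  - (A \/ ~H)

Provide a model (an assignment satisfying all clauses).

A=True, B=True, C=True, D=False, E=False, F=True, G=False, H=True

Try A = True.
Branch on B: take B = True.
The remaining clauses are satisfied by C = True, D = False, E = False, F = True, G = False, H = True.
Check each clause:
  1. (H \/ ~C) — H is true.
  2. (~B \/ H \/ C) — H is true.
  3. (C \/ ~G \/ D) — ~G is true.
  4. (~E \/ ~D \/ F) — ~E is true.
  5. (F \/ C \/ ~G) — ~G is true.
  6. (A \/ ~F \/ E) — A is true.
  7. (~F \/ ~G \/ H) — H is true.
  8. (B \/ G \/ ~H) — B is true.
  9. (E \/ ~G \/ B) — ~G is true.
  10. (E \/ H) — H is true.
  11. (~G \/ ~H \/ D) — ~G is true.
  12. (~E \/ ~A \/ ~H) — ~E is true.
  13. (B \/ G \/ C) — B is true.
  14. (B \/ C \/ F) — B is true.
  15. (~G \/ A) — ~G is true.
  16. (~E \/ ~C) — ~E is true.
  17. (A \/ ~B \/ ~F) — A is true.
  18. (~G \/ ~C) — ~G is true.
  19. (E \/ C \/ ~B) — C is true.
  20. (G \/ ~D) — ~D is true.
  21. (B \/ C \/ ~F) — B is true.
  22. (~H \/ A) — A is true.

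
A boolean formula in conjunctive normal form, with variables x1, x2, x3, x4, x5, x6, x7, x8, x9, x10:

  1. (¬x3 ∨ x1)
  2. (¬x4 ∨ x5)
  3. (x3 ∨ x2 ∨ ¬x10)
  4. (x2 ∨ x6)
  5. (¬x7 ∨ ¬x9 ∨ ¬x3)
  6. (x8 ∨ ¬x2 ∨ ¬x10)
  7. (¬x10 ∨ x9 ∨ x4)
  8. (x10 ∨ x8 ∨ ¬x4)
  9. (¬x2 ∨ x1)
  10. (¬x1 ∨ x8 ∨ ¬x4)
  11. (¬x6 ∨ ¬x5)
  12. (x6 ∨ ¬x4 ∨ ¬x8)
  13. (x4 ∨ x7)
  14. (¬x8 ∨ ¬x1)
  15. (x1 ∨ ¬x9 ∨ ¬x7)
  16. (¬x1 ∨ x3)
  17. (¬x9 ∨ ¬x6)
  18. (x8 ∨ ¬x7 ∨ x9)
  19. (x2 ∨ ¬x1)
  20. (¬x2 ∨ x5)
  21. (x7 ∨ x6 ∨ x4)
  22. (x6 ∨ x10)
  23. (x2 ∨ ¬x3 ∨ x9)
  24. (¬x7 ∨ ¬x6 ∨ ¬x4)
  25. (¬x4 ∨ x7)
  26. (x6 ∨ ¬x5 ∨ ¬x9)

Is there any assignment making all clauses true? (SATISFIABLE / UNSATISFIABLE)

Branch on x1: take x1 = False.
  then x3 is forced to False.
  then x2 is forced to False.
  then x10 is forced to False.
  then x6 is forced to True.
  then x5 is forced to False.
  then x4 is forced to False.
  then x7 is forced to True.
  then x9 is forced to False.
  then x8 is forced to True.
Every clause has at least one true literal under this assignment.
So x1 = F  x2 = F  x3 = F  x4 = F  x5 = F  x6 = T  x7 = T  x8 = T  x9 = F  x10 = F is a satisfying assignment.

SATISFIABLE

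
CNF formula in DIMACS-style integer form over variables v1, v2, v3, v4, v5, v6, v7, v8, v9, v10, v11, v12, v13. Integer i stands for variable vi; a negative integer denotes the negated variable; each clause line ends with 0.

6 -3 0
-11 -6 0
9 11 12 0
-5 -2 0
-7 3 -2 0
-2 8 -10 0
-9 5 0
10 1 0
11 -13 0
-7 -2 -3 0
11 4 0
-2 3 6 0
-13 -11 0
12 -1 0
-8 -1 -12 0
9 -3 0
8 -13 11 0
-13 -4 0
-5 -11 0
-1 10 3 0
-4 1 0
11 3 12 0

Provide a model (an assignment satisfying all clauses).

v1 = False, v2 = False, v3 = False, v4 = False, v5 = False, v6 = False, v7 = True, v8 = False, v9 = False, v10 = True, v11 = True, v12 = False, v13 = False

v2 occurs only negated in the remaining clauses — set v2 = False.
v13 occurs only negated in the remaining clauses — set v13 = False.
Set v1 = False and propagate.
  then v10 is forced to True.
  then v4 is forced to False.
  then v11 is forced to True.
  then v6 is forced to False.
  then v3 is forced to False.
  then v5 is forced to False.
  then v9 is forced to False.
v7, v8, v12 are now unconstrained; take v7 = True, v8 = False, v12 = False.
Check each clause:
  1. (~v3 | v6) — ~v3 is true.
  2. (~v6 | ~v11) — ~v6 is true.
  3. (v12 | v9 | v11) — v11 is true.
  4. (~v2 | ~v5) — ~v5 is true.
  5. (v3 | ~v2 | ~v7) — ~v2 is true.
  6. (v8 | ~v10 | ~v2) — ~v2 is true.
  7. (v5 | ~v9) — ~v9 is true.
  8. (v1 | v10) — v10 is true.
  9. (~v13 | v11) — v11 is true.
  10. (~v3 | ~v2 | ~v7) — ~v3 is true.
  11. (v11 | v4) — v11 is true.
  12. (v3 | v6 | ~v2) — ~v2 is true.
  13. (~v11 | ~v13) — ~v13 is true.
  14. (~v1 | v12) — ~v1 is true.
  15. (~v12 | ~v8 | ~v1) — ~v8 is true.
  16. (~v3 | v9) — ~v3 is true.
  17. (v11 | ~v13 | v8) — v11 is true.
  18. (~v13 | ~v4) — ~v13 is true.
  19. (~v5 | ~v11) — ~v5 is true.
  20. (v10 | ~v1 | v3) — v10 is true.
  21. (v1 | ~v4) — ~v4 is true.
  22. (v12 | v11 | v3) — v11 is true.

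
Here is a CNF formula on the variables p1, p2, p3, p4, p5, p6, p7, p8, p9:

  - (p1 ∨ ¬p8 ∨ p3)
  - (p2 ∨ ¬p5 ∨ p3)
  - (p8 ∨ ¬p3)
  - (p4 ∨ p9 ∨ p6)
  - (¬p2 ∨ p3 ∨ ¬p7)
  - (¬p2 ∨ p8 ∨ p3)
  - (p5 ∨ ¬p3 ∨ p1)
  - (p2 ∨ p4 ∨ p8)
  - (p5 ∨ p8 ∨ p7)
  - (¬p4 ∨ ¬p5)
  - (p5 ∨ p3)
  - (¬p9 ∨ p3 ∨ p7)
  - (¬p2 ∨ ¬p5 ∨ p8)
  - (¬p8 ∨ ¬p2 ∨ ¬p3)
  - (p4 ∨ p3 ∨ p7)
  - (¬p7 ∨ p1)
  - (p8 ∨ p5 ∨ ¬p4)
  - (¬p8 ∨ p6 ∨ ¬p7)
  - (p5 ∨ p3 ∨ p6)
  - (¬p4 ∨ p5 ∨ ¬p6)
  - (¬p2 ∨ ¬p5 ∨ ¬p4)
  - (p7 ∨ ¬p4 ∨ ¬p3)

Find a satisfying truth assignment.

p1=T, p2=F, p3=T, p4=F, p5=T, p6=T, p7=T, p8=T, p9=F

Check each clause:
  1. (p3 ∨ p1 ∨ ¬p8) — p1 is true.
  2. (p2 ∨ p3 ∨ ¬p5) — p3 is true.
  3. (p8 ∨ ¬p3) — p8 is true.
  4. (p9 ∨ p4 ∨ p6) — p6 is true.
  5. (¬p7 ∨ ¬p2 ∨ p3) — p3 is true.
  6. (¬p2 ∨ p3 ∨ p8) — p8 is true.
  7. (p1 ∨ p5 ∨ ¬p3) — p1 is true.
  8. (p2 ∨ p8 ∨ p4) — p8 is true.
  9. (p7 ∨ p8 ∨ p5) — p8 is true.
  10. (¬p4 ∨ ¬p5) — ¬p4 is true.
  11. (p5 ∨ p3) — p3 is true.
  12. (¬p9 ∨ p3 ∨ p7) — p3 is true.
  13. (¬p2 ∨ p8 ∨ ¬p5) — p8 is true.
  14. (¬p3 ∨ ¬p2 ∨ ¬p8) — ¬p2 is true.
  15. (p3 ∨ p7 ∨ p4) — p3 is true.
  16. (¬p7 ∨ p1) — p1 is true.
  17. (¬p4 ∨ p8 ∨ p5) — p8 is true.
  18. (¬p8 ∨ p6 ∨ ¬p7) — p6 is true.
  19. (p3 ∨ p6 ∨ p5) — p3 is true.
  20. (p5 ∨ ¬p6 ∨ ¬p4) — ¬p4 is true.
  21. (¬p4 ∨ ¬p5 ∨ ¬p2) — ¬p4 is true.
  22. (¬p4 ∨ ¬p3 ∨ p7) — ¬p4 is true.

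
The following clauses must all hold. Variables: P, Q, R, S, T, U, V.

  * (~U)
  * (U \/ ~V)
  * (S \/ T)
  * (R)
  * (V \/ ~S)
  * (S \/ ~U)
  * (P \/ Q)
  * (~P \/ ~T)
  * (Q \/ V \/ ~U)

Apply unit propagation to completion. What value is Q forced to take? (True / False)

Unit clause (~U) sets U = False.
(~V \/ U): since U = False, the clause reduces to (~V). V = False.
(R) is a unit clause: R = True.
In (V \/ ~S), V is now false; ~S must hold, so S = False.
In (T \/ S), S is now false; T must hold, so T = True.
(~P \/ ~T) with T = True leaves only ~P, so P = False.
In (Q \/ P), P is now false; Q must hold, so Q = True.

True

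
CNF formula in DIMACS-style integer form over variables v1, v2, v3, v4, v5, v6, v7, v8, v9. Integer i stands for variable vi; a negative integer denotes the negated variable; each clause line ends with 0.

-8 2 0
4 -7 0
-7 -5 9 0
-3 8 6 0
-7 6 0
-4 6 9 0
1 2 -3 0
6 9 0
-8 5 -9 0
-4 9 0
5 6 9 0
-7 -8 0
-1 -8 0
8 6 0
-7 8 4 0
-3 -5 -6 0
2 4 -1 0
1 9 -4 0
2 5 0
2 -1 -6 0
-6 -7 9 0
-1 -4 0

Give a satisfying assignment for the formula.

v1=0, v2=1, v3=0, v4=0, v5=1, v6=1, v7=0, v8=1, v9=1

v2 occurs only positively in the remaining clauses — set v2 = True.
Pure literal: v3 appears only negated; assign v3 = False.
Branch on v1: take v1 = False.
Try v4 = False.
  then v7 is forced to False.
Try v5 = True.
The remaining clauses are satisfied by v6 = True, v8 = True, v9 = True.
Check each clause:
  1. (¬v8 ∨ v2) — v2 is true.
  2. (¬v7 ∨ v4) — ¬v7 is true.
  3. (¬v5 ∨ ¬v7 ∨ v9) — v9 is true.
  4. (¬v3 ∨ v8 ∨ v6) — v8 is true.
  5. (¬v7 ∨ v6) — ¬v7 is true.
  6. (¬v4 ∨ v9 ∨ v6) — v9 is true.
  7. (v2 ∨ ¬v3 ∨ v1) — v2 is true.
  8. (v9 ∨ v6) — v9 is true.
  9. (¬v9 ∨ v5 ∨ ¬v8) — v5 is true.
  10. (v9 ∨ ¬v4) — v9 is true.
  11. (v5 ∨ v9 ∨ v6) — v9 is true.
  12. (¬v7 ∨ ¬v8) — ¬v7 is true.
  13. (¬v8 ∨ ¬v1) — ¬v1 is true.
  14. (v6 ∨ v8) — v8 is true.
  15. (v4 ∨ ¬v7 ∨ v8) — v8 is true.
  16. (¬v5 ∨ ¬v6 ∨ ¬v3) — ¬v3 is true.
  17. (v4 ∨ v2 ∨ ¬v1) — v2 is true.
  18. (¬v4 ∨ v1 ∨ v9) — ¬v4 is true.
  19. (v2 ∨ v5) — v2 is true.
  20. (¬v1 ∨ ¬v6 ∨ v2) — v2 is true.
  21. (¬v7 ∨ ¬v6 ∨ v9) — ¬v7 is true.
  22. (¬v1 ∨ ¬v4) — ¬v4 is true.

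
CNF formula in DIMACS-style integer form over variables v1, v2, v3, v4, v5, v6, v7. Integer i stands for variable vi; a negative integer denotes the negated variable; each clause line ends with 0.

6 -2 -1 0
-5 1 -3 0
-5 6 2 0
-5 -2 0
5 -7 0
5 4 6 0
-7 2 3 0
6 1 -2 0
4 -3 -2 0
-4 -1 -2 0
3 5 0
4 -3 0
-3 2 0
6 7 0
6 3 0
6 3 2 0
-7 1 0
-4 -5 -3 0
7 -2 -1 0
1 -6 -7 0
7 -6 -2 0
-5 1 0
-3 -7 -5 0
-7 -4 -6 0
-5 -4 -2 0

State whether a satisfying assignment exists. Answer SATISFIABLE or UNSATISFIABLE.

SATISFIABLE

Try v1 = True.
Branch on v2: take v2 = False.
  then v3 is forced to False.
  then v7 is forced to False.
  then v5 is forced to True.
  then v6 is forced to True.
v4 is now unconstrained; take v4 = True.
Every clause has at least one true literal under this assignment.
So v1=T, v2=F, v3=F, v4=T, v5=T, v6=T, v7=F is a satisfying assignment.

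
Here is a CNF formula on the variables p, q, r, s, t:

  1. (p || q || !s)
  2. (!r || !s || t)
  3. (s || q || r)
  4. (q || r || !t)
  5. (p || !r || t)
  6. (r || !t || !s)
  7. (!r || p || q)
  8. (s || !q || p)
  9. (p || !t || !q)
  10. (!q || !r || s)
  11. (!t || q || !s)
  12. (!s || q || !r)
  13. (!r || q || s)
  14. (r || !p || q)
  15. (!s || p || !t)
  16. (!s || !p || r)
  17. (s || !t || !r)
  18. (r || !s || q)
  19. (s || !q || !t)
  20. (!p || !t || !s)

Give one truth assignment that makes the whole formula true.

p = F, q = T, r = F, s = T, t = F

Branch on p: take p = False.
Try q = True.
  then s is forced to True.
  then t is forced to False.
  then r is forced to False.
Every clause has at least one true literal under this assignment.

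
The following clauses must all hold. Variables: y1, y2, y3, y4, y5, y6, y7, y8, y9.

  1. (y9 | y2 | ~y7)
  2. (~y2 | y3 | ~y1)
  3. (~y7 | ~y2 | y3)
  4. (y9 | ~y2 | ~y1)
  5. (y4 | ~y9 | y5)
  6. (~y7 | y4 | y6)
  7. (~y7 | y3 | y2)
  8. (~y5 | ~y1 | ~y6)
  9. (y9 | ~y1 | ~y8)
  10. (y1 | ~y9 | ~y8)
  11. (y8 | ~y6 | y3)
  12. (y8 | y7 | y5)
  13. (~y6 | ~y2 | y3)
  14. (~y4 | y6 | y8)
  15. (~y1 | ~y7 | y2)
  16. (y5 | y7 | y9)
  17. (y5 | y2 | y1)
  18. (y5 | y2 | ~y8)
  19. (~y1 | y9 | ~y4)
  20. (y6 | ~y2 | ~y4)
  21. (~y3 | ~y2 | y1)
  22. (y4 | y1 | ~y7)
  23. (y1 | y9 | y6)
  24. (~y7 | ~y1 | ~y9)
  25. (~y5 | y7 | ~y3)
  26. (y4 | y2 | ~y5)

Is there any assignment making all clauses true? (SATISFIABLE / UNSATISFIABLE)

Branch on y1: take y1 = True.
Branch on y2: take y2 = False.
  then y7 is forced to False.
The remaining clauses are satisfied by y3 = False, y4 = True, y5 = True, y6 = False, y8 = True, y9 = True.
Every clause has at least one true literal under this assignment.
So y1=True, y2=False, y3=False, y4=True, y5=True, y6=False, y7=False, y8=True, y9=True is a satisfying assignment.

SATISFIABLE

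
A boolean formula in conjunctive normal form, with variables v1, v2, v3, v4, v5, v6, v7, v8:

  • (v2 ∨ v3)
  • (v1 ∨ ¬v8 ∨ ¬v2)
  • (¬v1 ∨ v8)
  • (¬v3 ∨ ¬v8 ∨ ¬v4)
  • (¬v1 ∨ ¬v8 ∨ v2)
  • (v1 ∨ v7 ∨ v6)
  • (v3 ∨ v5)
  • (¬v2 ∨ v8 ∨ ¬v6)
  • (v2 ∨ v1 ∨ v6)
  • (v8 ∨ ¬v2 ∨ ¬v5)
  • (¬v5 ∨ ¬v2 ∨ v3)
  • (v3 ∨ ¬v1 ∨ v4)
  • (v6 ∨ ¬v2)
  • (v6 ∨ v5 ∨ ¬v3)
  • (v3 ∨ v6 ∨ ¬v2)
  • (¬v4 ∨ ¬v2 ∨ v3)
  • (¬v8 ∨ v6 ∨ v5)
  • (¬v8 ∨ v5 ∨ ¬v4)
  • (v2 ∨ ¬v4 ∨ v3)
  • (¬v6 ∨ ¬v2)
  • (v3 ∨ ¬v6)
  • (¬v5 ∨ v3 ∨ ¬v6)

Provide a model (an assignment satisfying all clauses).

v1=0, v2=0, v3=1, v4=0, v5=0, v6=1, v7=0, v8=1

Set v1 = False and propagate.
Branch on v2: take v2 = False.
  then v3 is forced to True.
  then v6 is forced to True.
The remaining clauses are satisfied by v4 = False, v5 = False, v7 = False, v8 = True.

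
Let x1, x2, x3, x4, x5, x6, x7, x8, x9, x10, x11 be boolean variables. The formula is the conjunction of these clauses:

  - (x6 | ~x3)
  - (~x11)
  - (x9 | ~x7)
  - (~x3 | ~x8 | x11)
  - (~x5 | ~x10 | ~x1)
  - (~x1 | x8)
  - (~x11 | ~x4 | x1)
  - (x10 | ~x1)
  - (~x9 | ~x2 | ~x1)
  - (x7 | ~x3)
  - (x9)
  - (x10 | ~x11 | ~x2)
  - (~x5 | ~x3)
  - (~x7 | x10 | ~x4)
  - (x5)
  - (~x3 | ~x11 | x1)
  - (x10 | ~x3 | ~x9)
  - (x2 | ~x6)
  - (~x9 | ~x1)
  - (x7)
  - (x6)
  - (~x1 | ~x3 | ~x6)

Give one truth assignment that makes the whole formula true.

x1=F, x2=T, x3=F, x4=F, x5=T, x6=T, x7=T, x8=F, x9=T, x10=T, x11=F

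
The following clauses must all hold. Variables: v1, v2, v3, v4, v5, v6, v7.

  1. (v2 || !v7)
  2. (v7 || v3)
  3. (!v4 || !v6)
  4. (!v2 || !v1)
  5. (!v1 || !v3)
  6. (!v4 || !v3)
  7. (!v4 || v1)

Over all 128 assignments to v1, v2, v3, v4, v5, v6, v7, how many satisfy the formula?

Split on v1, then v3.
  v1=1, v3=1: a clause becomes empty — 0.
  v1=1, v3=0: a clause becomes empty — 0.
  v1=0, v3=1: v5, v6 free; 3 ways for (v2,v4,v7) × 2^2 = 12.
  v1=0, v3=0: remaining (v2,v4,v5,v6,v7) ∈ {(1,0,0,0,1); (1,0,0,1,1); (1,0,1,0,1); (1,0,1,1,1)} — 4.
Total: 0 + 0 + 12 + 4 = 16.

16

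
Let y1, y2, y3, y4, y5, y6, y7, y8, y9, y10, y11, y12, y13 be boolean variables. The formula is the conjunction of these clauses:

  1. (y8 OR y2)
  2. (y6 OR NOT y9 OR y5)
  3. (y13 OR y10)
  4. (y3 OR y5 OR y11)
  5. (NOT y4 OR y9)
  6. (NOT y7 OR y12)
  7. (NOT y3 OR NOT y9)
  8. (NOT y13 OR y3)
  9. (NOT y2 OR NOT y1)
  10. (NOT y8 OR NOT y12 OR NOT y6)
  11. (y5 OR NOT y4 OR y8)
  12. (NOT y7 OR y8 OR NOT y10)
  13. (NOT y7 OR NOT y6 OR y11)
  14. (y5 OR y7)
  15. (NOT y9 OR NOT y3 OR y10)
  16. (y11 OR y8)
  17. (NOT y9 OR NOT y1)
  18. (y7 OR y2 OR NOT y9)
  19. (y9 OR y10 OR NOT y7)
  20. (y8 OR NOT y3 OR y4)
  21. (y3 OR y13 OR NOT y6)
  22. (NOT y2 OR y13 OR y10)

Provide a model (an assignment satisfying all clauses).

y1 = T, y2 = F, y3 = T, y4 = F, y5 = T, y6 = F, y7 = F, y8 = T, y9 = F, y10 = T, y11 = F, y12 = F, y13 = F

Check each clause:
  1. (y8 OR y2) — y8 is true.
  2. (y5 OR NOT y9 OR y6) — y5 is true.
  3. (y13 OR y10) — y10 is true.
  4. (y3 OR y5 OR y11) — y3 is true.
  5. (y9 OR NOT y4) — NOT y4 is true.
  6. (NOT y7 OR y12) — NOT y7 is true.
  7. (NOT y9 OR NOT y3) — NOT y9 is true.
  8. (NOT y13 OR y3) — y3 is true.
  9. (NOT y2 OR NOT y1) — NOT y2 is true.
  10. (NOT y6 OR NOT y12 OR NOT y8) — NOT y6 is true.
  11. (NOT y4 OR y8 OR y5) — y8 is true.
  12. (y8 OR NOT y10 OR NOT y7) — y8 is true.
  13. (NOT y7 OR NOT y6 OR y11) — NOT y7 is true.
  14. (y7 OR y5) — y5 is true.
  15. (NOT y3 OR NOT y9 OR y10) — y10 is true.
  16. (y8 OR y11) — y8 is true.
  17. (NOT y1 OR NOT y9) — NOT y9 is true.
  18. (NOT y9 OR y7 OR y2) — NOT y9 is true.
  19. (y10 OR y9 OR NOT y7) — NOT y7 is true.
  20. (y8 OR y4 OR NOT y3) — y8 is true.
  21. (y13 OR NOT y6 OR y3) — NOT y6 is true.
  22. (y13 OR y10 OR NOT y2) — y10 is true.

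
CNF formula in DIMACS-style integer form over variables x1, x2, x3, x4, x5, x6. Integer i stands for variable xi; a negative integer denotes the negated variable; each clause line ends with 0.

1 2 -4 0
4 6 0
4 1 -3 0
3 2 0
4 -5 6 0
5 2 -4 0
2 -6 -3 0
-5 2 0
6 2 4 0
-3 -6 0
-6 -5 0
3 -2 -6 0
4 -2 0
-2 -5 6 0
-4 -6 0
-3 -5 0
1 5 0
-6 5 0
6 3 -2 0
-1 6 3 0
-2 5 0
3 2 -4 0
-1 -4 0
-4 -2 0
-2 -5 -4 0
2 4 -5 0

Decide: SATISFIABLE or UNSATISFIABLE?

UNSATISFIABLE

x2 = True:
  propagation gives x4=True; an empty clause results — contradiction.
x2 = False:
  propagation gives x3=True, x6=False, x4=True, x1=True; an empty clause results — contradiction.
Every branch closes, so no satisfying assignment exists.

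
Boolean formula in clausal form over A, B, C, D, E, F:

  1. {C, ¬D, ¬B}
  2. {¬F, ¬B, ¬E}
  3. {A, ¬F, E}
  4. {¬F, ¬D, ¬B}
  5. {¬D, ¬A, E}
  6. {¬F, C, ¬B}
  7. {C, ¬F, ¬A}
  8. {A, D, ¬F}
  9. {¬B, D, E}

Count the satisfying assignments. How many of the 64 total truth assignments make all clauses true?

Split on F, then B.
  F=1, B=1: a clause becomes empty — 0.
  F=1, B=0: 5 of the 16 assignments to (A,C,D,E) work.
  F=0, B=1: 7 of the 16 assignments to (A,C,D,E) work.
  F=0, B=0: C free; 7 ways for (A,D,E) × 2^1 = 14.
Total: 0 + 5 + 7 + 14 = 26.

26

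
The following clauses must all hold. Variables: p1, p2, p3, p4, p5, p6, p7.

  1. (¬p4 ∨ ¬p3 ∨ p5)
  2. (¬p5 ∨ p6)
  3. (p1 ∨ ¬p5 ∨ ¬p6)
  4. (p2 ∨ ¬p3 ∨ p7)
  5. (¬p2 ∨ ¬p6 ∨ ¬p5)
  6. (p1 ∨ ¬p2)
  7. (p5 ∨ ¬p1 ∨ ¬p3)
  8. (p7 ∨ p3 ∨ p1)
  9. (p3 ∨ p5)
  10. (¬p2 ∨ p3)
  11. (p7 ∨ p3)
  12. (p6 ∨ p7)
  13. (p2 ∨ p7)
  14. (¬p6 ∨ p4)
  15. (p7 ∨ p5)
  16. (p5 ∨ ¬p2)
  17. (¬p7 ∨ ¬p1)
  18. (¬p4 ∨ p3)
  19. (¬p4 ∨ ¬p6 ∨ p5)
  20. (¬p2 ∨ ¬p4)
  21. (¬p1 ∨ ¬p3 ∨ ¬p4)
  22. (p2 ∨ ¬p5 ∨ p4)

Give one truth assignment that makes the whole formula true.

p1 = F  p2 = F  p3 = T  p4 = F  p5 = F  p6 = F  p7 = T

Branch on p1: take p1 = False.
  then p2 is forced to False.
  then p7 is forced to True.
Try p3 = True.
Set p4 = False and propagate.
  then p6 is forced to False.
  then p5 is forced to False.
Every clause has at least one true literal under this assignment.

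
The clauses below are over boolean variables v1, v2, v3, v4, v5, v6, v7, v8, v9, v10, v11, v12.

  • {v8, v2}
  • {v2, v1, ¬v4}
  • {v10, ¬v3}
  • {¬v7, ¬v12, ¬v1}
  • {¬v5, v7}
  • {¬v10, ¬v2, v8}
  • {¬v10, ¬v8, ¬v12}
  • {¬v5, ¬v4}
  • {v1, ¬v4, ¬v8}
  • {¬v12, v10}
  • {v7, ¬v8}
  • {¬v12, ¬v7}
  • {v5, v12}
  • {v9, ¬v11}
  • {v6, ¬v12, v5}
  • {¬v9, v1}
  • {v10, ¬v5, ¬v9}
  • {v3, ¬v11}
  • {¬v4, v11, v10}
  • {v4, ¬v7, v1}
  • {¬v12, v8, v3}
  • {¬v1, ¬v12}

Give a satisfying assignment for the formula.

v1=True, v2=True, v3=False, v4=False, v5=True, v6=False, v7=True, v8=True, v9=True, v10=True, v11=False, v12=False

Check each clause:
  1. {v2, v8} — v8 is true.
  2. {v1, v2, ¬v4} — v1 is true.
  3. {v10, ¬v3} — v10 is true.
  4. {¬v12, ¬v7, ¬v1} — ¬v12 is true.
  5. {¬v5, v7} — v7 is true.
  6. {¬v10, ¬v2, v8} — v8 is true.
  7. {¬v8, ¬v12, ¬v10} — ¬v12 is true.
  8. {¬v4, ¬v5} — ¬v4 is true.
  9. {v1, ¬v8, ¬v4} — v1 is true.
  10. {v10, ¬v12} — v10 is true.
  11. {v7, ¬v8} — v7 is true.
  12. {¬v12, ¬v7} — ¬v12 is true.
  13. {v12, v5} — v5 is true.
  14. {¬v11, v9} — v9 is true.
  15. {¬v12, v5, v6} — ¬v12 is true.
  16. {¬v9, v1} — v1 is true.
  17. {v10, ¬v5, ¬v9} — v10 is true.
  18. {¬v11, v3} — ¬v11 is true.
  19. {v10, v11, ¬v4} — v10 is true.
  20. {v4, v1, ¬v7} — v1 is true.
  21. {v3, ¬v12, v8} — v8 is true.
  22. {¬v12, ¬v1} — ¬v12 is true.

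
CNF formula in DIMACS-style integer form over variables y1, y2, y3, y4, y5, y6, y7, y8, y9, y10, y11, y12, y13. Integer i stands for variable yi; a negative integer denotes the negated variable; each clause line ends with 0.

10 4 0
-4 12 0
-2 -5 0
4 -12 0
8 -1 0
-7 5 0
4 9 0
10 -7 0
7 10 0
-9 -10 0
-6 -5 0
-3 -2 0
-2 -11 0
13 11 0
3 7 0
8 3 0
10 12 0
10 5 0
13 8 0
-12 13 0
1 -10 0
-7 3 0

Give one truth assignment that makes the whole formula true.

y1 = T, y2 = F, y3 = T, y4 = T, y5 = F, y6 = F, y7 = F, y8 = T, y9 = F, y10 = T, y11 = F, y12 = T, y13 = T

Check each clause:
  1. (y10 \/ y4) — y10 is true.
  2. (~y4 \/ y12) — y12 is true.
  3. (~y5 \/ ~y2) — ~y5 is true.
  4. (~y12 \/ y4) — y4 is true.
  5. (y8 \/ ~y1) — y8 is true.
  6. (y5 \/ ~y7) — ~y7 is true.
  7. (y9 \/ y4) — y4 is true.
  8. (y10 \/ ~y7) — ~y7 is true.
  9. (y10 \/ y7) — y10 is true.
  10. (~y9 \/ ~y10) — ~y9 is true.
  11. (~y6 \/ ~y5) — ~y6 is true.
  12. (~y2 \/ ~y3) — ~y2 is true.
  13. (~y11 \/ ~y2) — ~y11 is true.
  14. (y13 \/ y11) — y13 is true.
  15. (y7 \/ y3) — y3 is true.
  16. (y3 \/ y8) — y8 is true.
  17. (y10 \/ y12) — y10 is true.
  18. (y5 \/ y10) — y10 is true.
  19. (y8 \/ y13) — y8 is true.
  20. (~y12 \/ y13) — y13 is true.
  21. (~y10 \/ y1) — y1 is true.
  22. (y3 \/ ~y7) — ~y7 is true.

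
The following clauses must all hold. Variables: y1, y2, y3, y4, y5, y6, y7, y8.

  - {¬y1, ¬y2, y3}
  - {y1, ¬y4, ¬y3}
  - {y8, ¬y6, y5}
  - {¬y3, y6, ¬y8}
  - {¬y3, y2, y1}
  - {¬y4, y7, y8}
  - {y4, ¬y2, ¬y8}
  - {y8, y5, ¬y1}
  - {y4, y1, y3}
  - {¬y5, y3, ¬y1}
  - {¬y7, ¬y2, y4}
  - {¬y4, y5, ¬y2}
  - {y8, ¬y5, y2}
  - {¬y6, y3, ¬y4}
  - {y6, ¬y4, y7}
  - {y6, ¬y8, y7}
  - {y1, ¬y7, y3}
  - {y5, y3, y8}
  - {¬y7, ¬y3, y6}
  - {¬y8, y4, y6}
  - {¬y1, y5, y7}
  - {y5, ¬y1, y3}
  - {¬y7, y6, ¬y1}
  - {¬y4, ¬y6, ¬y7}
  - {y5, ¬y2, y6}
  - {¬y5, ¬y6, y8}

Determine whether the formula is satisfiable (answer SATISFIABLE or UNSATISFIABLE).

SATISFIABLE

Set y1 = False and propagate.
Set y2 = True and propagate.
The remaining clauses are satisfied by y3 = True, y4 = False, y5 = True, y6 = False, y7 = False, y8 = False.
So y1 = 0, y2 = 1, y3 = 1, y4 = 0, y5 = 1, y6 = 0, y7 = 0, y8 = 0 is a satisfying assignment.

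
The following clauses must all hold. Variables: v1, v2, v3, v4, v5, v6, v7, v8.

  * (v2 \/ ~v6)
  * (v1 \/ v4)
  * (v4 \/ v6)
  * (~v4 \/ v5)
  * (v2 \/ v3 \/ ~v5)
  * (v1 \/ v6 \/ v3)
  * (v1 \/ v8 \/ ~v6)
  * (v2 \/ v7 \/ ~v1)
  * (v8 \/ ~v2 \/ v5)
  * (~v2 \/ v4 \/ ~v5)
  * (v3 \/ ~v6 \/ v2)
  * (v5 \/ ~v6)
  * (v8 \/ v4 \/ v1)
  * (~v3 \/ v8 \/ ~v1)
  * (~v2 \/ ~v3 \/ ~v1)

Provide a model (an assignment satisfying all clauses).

v1=F, v2=F, v3=T, v4=T, v5=T, v6=F, v7=T, v8=T

Check each clause:
  1. (~v6 \/ v2) — ~v6 is true.
  2. (v1 \/ v4) — v4 is true.
  3. (v4 \/ v6) — v4 is true.
  4. (~v4 \/ v5) — v5 is true.
  5. (v3 \/ v2 \/ ~v5) — v3 is true.
  6. (v6 \/ v1 \/ v3) — v3 is true.
  7. (~v6 \/ v8 \/ v1) — v8 is true.
  8. (~v1 \/ v7 \/ v2) — ~v1 is true.
  9. (v5 \/ ~v2 \/ v8) — v8 is true.
  10. (~v2 \/ v4 \/ ~v5) — v4 is true.
  11. (v2 \/ v3 \/ ~v6) — v3 is true.
  12. (v5 \/ ~v6) — ~v6 is true.
  13. (v4 \/ v1 \/ v8) — v8 is true.
  14. (~v1 \/ v8 \/ ~v3) — v8 is true.
  15. (~v1 \/ ~v2 \/ ~v3) — ~v2 is true.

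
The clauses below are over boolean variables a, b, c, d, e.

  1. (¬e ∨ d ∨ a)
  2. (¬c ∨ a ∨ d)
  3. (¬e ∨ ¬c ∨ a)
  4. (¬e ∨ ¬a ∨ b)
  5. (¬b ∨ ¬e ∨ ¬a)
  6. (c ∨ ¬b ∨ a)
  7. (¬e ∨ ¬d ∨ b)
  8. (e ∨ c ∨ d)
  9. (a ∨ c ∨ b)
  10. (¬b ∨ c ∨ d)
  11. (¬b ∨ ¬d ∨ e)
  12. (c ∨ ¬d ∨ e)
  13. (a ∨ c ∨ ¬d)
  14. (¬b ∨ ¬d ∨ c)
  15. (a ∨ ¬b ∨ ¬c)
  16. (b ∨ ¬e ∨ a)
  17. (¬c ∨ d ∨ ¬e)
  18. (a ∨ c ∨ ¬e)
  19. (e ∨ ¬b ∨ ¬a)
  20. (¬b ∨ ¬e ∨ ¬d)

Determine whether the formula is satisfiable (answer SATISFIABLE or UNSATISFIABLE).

SATISFIABLE

Try a = True.
The remaining clauses are satisfied by b = False, c = True, d = True, e = False.
So a=1, b=0, c=1, d=1, e=0 is a satisfying assignment.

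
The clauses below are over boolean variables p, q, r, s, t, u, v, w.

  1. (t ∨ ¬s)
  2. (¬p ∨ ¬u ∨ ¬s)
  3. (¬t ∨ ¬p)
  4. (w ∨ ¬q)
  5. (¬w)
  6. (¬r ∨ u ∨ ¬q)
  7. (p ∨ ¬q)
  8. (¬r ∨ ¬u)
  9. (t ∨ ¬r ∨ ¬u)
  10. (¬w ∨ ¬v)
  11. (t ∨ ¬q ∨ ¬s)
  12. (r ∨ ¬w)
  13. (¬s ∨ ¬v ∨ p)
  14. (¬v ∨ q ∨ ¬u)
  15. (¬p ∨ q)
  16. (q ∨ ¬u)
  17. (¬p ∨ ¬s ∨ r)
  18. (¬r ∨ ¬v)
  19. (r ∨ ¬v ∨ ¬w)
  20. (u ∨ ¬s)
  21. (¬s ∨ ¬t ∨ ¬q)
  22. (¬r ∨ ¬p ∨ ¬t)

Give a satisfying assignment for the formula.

p=False, q=False, r=False, s=False, t=True, u=False, v=False, w=False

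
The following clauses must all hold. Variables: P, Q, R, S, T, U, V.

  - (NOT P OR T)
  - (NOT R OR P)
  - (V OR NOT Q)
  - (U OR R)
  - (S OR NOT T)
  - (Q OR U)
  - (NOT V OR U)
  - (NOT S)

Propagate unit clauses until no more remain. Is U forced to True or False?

(NOT S) is a unit clause: S = False.
From (S OR NOT T) and S = False: T = False.
From (NOT P OR T) and T = False: P = False.
(NOT R OR P): since P = False, the clause reduces to (NOT R). R = False.
In (R OR U), R is now false; U must hold, so U = True.

True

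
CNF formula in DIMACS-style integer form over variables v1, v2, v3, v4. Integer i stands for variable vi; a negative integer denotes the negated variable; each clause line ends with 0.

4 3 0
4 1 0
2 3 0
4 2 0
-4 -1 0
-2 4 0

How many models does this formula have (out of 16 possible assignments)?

The models are:
  v1=0 v2=0 v3=1 v4=1
  v1=0 v2=1 v3=0 v4=1
  v1=0 v2=1 v3=1 v4=1
Count: 3.

3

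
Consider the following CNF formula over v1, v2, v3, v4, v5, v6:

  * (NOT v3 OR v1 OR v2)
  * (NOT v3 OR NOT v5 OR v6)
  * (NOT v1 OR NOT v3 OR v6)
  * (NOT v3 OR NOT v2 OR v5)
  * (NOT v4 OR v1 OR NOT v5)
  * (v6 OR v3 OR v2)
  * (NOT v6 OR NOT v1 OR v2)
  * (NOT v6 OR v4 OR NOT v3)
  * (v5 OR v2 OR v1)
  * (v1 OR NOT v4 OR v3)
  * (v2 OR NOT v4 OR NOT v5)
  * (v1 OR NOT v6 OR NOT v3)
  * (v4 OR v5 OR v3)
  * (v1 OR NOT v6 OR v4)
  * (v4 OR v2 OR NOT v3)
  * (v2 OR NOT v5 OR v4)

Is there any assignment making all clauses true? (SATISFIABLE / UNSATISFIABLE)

SATISFIABLE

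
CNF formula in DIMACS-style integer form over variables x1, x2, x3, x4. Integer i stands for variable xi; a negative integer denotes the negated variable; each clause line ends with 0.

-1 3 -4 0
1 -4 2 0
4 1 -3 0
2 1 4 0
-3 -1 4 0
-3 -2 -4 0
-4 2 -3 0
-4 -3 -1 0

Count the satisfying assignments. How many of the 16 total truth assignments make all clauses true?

Satisfying assignments:
  x1=0 x2=1 x3=0 x4=0
  x1=0 x2=1 x3=0 x4=1
  x1=1 x2=0 x3=0 x4=0
  x1=1 x2=1 x3=0 x4=0
That's 4 in total.

4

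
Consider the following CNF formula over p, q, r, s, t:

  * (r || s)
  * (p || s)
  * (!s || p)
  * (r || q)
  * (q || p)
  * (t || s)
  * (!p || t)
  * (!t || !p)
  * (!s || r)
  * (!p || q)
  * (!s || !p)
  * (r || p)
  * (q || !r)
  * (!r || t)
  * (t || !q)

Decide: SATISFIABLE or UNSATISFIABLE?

p = True:
  propagation gives t=True; an empty clause results — contradiction.
p = False:
  propagation gives s=True; an empty clause results — contradiction.
Every branch closes, so no satisfying assignment exists.

UNSATISFIABLE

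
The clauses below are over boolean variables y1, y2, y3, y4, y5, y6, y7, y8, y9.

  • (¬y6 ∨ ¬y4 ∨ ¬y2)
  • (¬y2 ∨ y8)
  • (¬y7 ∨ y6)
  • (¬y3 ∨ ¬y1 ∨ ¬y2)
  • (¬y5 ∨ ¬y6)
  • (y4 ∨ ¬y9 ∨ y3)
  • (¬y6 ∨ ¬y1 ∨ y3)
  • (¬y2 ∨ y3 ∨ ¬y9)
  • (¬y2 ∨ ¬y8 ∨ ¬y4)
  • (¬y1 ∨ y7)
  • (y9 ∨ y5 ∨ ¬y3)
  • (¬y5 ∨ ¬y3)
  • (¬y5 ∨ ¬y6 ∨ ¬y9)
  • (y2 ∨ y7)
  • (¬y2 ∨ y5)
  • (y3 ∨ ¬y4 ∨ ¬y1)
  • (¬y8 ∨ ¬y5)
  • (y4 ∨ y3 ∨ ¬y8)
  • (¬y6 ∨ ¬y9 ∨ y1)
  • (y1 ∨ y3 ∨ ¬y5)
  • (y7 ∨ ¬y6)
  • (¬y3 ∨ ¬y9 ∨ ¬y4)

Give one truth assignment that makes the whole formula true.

Set y1 = False and propagate.
The remaining clauses are satisfied by y2 = False, y3 = False, y4 = True, y5 = False, y6 = True, y7 = True, y8 = True, y9 = False.
Every clause has at least one true literal under this assignment.

y1=False, y2=False, y3=False, y4=True, y5=False, y6=True, y7=True, y8=True, y9=False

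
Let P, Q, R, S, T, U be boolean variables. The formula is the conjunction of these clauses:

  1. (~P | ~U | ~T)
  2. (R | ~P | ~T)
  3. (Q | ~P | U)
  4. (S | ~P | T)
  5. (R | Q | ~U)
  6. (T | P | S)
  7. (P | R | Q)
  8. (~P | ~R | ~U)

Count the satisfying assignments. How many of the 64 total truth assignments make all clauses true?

23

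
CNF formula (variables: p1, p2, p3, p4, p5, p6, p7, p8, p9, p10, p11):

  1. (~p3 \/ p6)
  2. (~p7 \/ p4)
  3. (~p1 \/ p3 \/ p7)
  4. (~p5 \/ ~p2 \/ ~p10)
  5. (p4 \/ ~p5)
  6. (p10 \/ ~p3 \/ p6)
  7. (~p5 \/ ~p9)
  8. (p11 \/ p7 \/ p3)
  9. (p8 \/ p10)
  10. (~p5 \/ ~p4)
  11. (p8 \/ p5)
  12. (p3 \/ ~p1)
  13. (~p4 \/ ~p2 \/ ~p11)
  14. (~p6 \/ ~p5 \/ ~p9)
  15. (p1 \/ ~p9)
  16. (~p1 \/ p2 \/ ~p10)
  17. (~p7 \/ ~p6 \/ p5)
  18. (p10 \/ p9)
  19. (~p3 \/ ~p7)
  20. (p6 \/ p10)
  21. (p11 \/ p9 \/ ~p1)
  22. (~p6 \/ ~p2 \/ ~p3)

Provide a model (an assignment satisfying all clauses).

p1=True  p2=False  p3=True  p4=False  p5=False  p6=True  p7=False  p8=True  p9=True  p10=False  p11=True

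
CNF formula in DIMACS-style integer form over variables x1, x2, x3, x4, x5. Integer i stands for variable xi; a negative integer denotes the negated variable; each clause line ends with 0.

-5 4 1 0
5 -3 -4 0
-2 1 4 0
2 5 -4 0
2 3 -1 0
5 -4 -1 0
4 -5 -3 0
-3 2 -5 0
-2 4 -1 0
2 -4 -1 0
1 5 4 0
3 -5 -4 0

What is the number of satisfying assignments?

4

The models are:
  x1=F x2=T x3=F x4=T x5=F
  x1=F x2=T x3=T x4=T x5=T
  x1=T x2=F x3=T x4=F x5=F
  x1=T x2=T x3=T x4=T x5=T
Count: 4.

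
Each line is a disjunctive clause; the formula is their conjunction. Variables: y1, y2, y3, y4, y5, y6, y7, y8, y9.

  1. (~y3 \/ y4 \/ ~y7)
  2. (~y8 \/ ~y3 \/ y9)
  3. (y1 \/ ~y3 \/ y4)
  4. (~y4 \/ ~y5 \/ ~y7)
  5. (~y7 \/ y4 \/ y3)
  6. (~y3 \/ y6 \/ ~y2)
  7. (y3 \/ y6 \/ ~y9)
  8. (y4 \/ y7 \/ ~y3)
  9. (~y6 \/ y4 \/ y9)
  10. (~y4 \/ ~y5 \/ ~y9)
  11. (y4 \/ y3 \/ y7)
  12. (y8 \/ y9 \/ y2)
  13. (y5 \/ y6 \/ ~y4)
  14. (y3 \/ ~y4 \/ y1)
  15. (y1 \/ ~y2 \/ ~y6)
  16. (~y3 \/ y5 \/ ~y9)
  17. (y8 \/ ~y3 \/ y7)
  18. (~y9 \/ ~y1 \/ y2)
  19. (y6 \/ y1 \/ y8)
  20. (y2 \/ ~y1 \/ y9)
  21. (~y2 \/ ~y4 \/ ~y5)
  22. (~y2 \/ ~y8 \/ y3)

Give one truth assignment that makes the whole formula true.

y1 = 1, y2 = 1, y3 = 0, y4 = 1, y5 = 0, y6 = 1, y7 = 1, y8 = 0, y9 = 1

Branch on y1: take y1 = True.
For the remaining variables, y2 = True, y3 = False, y4 = True, y5 = False, y6 = True, y7 = True, y8 = False, y9 = True works.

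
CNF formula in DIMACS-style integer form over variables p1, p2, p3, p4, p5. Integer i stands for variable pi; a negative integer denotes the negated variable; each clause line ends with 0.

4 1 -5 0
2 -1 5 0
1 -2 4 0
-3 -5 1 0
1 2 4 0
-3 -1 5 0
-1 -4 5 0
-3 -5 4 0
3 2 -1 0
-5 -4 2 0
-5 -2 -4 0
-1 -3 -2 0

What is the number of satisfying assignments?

6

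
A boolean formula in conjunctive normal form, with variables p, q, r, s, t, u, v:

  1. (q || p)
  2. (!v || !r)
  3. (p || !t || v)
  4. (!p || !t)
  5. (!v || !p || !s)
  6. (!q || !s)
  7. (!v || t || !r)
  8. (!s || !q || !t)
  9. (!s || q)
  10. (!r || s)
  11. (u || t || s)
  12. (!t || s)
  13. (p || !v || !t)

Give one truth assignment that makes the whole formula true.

p=F, q=T, r=F, s=F, t=F, u=T, v=F

Check each clause:
  1. (p || q) — q is true.
  2. (!v || !r) — !v is true.
  3. (!t || v || p) — !t is true.
  4. (!p || !t) — !t is true.
  5. (!s || !p || !v) — !v is true.
  6. (!q || !s) — !s is true.
  7. (t || !v || !r) — !v is true.
  8. (!s || !q || !t) — !t is true.
  9. (!s || q) — q is true.
  10. (!r || s) — !r is true.
  11. (s || u || t) — u is true.
  12. (!t || s) — !t is true.
  13. (!t || p || !v) — !t is true.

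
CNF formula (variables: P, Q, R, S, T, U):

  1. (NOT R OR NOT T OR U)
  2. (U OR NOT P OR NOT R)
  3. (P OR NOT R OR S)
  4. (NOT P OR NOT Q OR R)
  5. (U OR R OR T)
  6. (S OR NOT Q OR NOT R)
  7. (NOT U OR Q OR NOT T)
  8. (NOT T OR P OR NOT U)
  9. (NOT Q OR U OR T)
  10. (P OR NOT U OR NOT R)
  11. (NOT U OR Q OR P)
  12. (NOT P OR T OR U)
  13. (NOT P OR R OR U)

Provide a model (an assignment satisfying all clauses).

S occurs only positively in the remaining clauses — set S = True.
Set P = False and propagate.
For the remaining variables, Q = False, R = False, T = True, U = False works.
Every clause has at least one true literal under this assignment.

P=False, Q=False, R=False, S=True, T=True, U=False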